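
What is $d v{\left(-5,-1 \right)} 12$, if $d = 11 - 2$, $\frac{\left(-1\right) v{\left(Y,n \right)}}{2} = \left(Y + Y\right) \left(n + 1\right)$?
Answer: $0$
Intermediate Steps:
$v{\left(Y,n \right)} = - 4 Y \left(1 + n\right)$ ($v{\left(Y,n \right)} = - 2 \left(Y + Y\right) \left(n + 1\right) = - 2 \cdot 2 Y \left(1 + n\right) = - 4 Y \left(1 + n\right)$)
$d = 9$ ($d = 11 - 2 = 9$)
$d v{\left(-5,-1 \right)} 12 = 9 \left(\left(-4\right) \left(-5\right) \left(1 - 1\right)\right) 12 = 9 \left(\left(-4\right) \left(-5\right) 0\right) 12 = 9 \cdot 0 \cdot 12 = 0 \cdot 12 = 0$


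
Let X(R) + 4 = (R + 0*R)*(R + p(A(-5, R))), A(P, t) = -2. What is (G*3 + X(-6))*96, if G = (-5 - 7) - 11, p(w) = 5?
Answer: -6432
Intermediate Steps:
G = -23 (G = -12 - 11 = -23)
X(R) = -4 + R*(5 + R) (X(R) = -4 + (R + 0*R)*(R + 5) = -4 + (R + 0)*(5 + R) = -4 + R*(5 + R))
(G*3 + X(-6))*96 = (-23*3 + (-4 + (-6)**2 + 5*(-6)))*96 = (-69 + (-4 + 36 - 30))*96 = (-69 + 2)*96 = -67*96 = -6432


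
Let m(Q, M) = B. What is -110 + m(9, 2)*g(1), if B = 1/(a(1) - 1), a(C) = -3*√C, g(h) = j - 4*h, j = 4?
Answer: -110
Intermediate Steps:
g(h) = 4 - 4*h
B = -¼ (B = 1/(-3*√1 - 1) = 1/(-3*1 - 1) = 1/(-3 - 1) = 1/(-4) = -¼ ≈ -0.25000)
m(Q, M) = -¼
-110 + m(9, 2)*g(1) = -110 - (4 - 4*1)/4 = -110 - (4 - 4)/4 = -110 - ¼*0 = -110 + 0 = -110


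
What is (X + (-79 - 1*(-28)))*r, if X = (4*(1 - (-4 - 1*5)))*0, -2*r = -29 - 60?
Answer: -4539/2 ≈ -2269.5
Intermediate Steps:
r = 89/2 (r = -(-29 - 60)/2 = -½*(-89) = 89/2 ≈ 44.500)
X = 0 (X = (4*(1 - (-4 - 5)))*0 = (4*(1 - 1*(-9)))*0 = (4*(1 + 9))*0 = (4*10)*0 = 40*0 = 0)
(X + (-79 - 1*(-28)))*r = (0 + (-79 - 1*(-28)))*(89/2) = (0 + (-79 + 28))*(89/2) = (0 - 51)*(89/2) = -51*89/2 = -4539/2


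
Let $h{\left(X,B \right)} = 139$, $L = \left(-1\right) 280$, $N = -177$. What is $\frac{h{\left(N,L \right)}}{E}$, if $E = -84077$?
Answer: $- \frac{139}{84077} \approx -0.0016532$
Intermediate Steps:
$L = -280$
$\frac{h{\left(N,L \right)}}{E} = \frac{139}{-84077} = 139 \left(- \frac{1}{84077}\right) = - \frac{139}{84077}$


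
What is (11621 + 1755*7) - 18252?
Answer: 5654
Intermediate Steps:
(11621 + 1755*7) - 18252 = (11621 + 12285) - 18252 = 23906 - 18252 = 5654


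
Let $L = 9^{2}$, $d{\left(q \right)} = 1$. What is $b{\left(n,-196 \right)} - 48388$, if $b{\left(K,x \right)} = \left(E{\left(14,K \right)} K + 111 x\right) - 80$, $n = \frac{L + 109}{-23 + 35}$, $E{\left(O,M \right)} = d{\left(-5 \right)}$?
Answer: $- \frac{421249}{6} \approx -70208.0$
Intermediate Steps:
$E{\left(O,M \right)} = 1$
$L = 81$
$n = \frac{95}{6}$ ($n = \frac{81 + 109}{-23 + 35} = \frac{190}{12} = 190 \cdot \frac{1}{12} = \frac{95}{6} \approx 15.833$)
$b{\left(K,x \right)} = -80 + K + 111 x$ ($b{\left(K,x \right)} = \left(1 K + 111 x\right) - 80 = \left(K + 111 x\right) - 80 = -80 + K + 111 x$)
$b{\left(n,-196 \right)} - 48388 = \left(-80 + \frac{95}{6} + 111 \left(-196\right)\right) - 48388 = \left(-80 + \frac{95}{6} - 21756\right) - 48388 = - \frac{130921}{6} - 48388 = - \frac{421249}{6}$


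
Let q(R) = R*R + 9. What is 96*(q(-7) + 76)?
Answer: 12864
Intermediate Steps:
q(R) = 9 + R² (q(R) = R² + 9 = 9 + R²)
96*(q(-7) + 76) = 96*((9 + (-7)²) + 76) = 96*((9 + 49) + 76) = 96*(58 + 76) = 96*134 = 12864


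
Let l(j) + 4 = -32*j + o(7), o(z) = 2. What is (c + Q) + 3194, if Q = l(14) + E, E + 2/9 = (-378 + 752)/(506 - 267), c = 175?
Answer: 6281657/2151 ≈ 2920.3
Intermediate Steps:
E = 2888/2151 (E = -2/9 + (-378 + 752)/(506 - 267) = -2/9 + 374/239 = 2888/2151 ≈ 1.3426)
l(j) = -2 - 32*j (l(j) = -4 + (-32*j + 2) = -4 + (2 - 32*j) = -2 - 32*j)
Q = -965062/2151 (Q = (-2 - 32*14) + 2888/2151 = (-2 - 448) + 2888/2151 = -450 + 2888/2151 = -965062/2151 ≈ -448.66)
(c + Q) + 3194 = (175 - 965062/2151) + 3194 = -588637/2151 + 3194 = 6281657/2151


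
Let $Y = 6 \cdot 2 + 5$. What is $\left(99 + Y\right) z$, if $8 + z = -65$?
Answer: $-8468$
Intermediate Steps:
$z = -73$ ($z = -8 - 65 = -73$)
$Y = 17$ ($Y = 12 + 5 = 17$)
$\left(99 + Y\right) z = \left(99 + 17\right) \left(-73\right) = 116 \left(-73\right) = -8468$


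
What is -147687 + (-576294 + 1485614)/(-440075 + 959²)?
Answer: -35415331001/239803 ≈ -1.4769e+5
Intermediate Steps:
-147687 + (-576294 + 1485614)/(-440075 + 959²) = -147687 + 909320/(-440075 + 919681) = -147687 + 909320/479606 = -147687 + 909320*(1/479606) = -147687 + 454660/239803 = -35415331001/239803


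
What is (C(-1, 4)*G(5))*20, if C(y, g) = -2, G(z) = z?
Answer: -200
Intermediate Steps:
(C(-1, 4)*G(5))*20 = -2*5*20 = -10*20 = -200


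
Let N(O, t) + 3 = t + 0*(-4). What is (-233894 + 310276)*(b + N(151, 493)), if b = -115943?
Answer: -8818531046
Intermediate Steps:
N(O, t) = -3 + t (N(O, t) = -3 + (t + 0*(-4)) = -3 + (t + 0) = -3 + t)
(-233894 + 310276)*(b + N(151, 493)) = (-233894 + 310276)*(-115943 + (-3 + 493)) = 76382*(-115943 + 490) = 76382*(-115453) = -8818531046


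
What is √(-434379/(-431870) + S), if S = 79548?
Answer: √14836820060259930/431870 ≈ 282.04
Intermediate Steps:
√(-434379/(-431870) + S) = √(-434379/(-431870) + 79548) = √(-434379*(-1/431870) + 79548) = √(434379/431870 + 79548) = √(34354829139/431870) = √14836820060259930/431870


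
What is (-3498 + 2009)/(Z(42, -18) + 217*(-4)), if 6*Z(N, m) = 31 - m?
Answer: 8934/5159 ≈ 1.7317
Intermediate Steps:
Z(N, m) = 31/6 - m/6 (Z(N, m) = (31 - m)/6 = 31/6 - m/6)
(-3498 + 2009)/(Z(42, -18) + 217*(-4)) = (-3498 + 2009)/((31/6 - ⅙*(-18)) + 217*(-4)) = -1489/((31/6 + 3) - 868) = -1489/(49/6 - 868) = -1489/(-5159/6) = -1489*(-6/5159) = 8934/5159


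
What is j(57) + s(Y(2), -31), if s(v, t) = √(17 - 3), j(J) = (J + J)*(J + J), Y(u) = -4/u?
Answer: 12996 + √14 ≈ 13000.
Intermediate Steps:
j(J) = 4*J² (j(J) = (2*J)*(2*J) = 4*J²)
s(v, t) = √14
j(57) + s(Y(2), -31) = 4*57² + √14 = 4*3249 + √14 = 12996 + √14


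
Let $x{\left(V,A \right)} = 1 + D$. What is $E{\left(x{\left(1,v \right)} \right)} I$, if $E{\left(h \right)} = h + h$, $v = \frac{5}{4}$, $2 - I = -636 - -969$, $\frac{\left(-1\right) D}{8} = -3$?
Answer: $-16550$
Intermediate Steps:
$D = 24$ ($D = \left(-8\right) \left(-3\right) = 24$)
$I = -331$ ($I = 2 - \left(-636 - -969\right) = 2 - \left(-636 + 969\right) = 2 - 333 = -331$)
$v = \frac{5}{4}$ ($v = 5 \cdot \frac{1}{4} = \frac{5}{4} \approx 1.25$)
$x{\left(V,A \right)} = 25$ ($x{\left(V,A \right)} = 1 + 24 = 25$)
$E{\left(h \right)} = 2 h$
$E{\left(x{\left(1,v \right)} \right)} I = 2 \cdot 25 \left(-331\right) = 50 \left(-331\right) = -16550$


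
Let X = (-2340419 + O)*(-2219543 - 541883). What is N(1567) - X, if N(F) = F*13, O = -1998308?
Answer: -11981073524331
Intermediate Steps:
N(F) = 13*F
X = 11981073544702 (X = (-2340419 - 1998308)*(-2219543 - 541883) = -4338727*(-2761426) = 11981073544702)
N(1567) - X = 13*1567 - 1*11981073544702 = 20371 - 11981073544702 = -11981073524331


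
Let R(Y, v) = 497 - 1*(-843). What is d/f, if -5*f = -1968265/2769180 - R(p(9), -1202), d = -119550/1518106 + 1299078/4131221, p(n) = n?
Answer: 2046771047708785620/2328449434783209514709 ≈ 0.00087903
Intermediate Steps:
d = 739125317859/3135815693713 (d = -119550*1/1518106 + 1299078*(1/4131221) = -59775/759053 + 1299078/4131221 = 739125317859/3135815693713 ≈ 0.23570)
R(Y, v) = 1340 (R(Y, v) = 497 + 843 = 1340)
f = 742533893/2769180 (f = -(-1968265/2769180 - 1*1340)/5 = -(-1968265*1/2769180 - 1340)/5 = -(-393653/553836 - 1340)/5 = -1/5*(-742533893/553836) = 742533893/2769180 ≈ 268.14)
d/f = 739125317859/(3135815693713*(742533893/2769180)) = (739125317859/3135815693713)*(2769180/742533893) = 2046771047708785620/2328449434783209514709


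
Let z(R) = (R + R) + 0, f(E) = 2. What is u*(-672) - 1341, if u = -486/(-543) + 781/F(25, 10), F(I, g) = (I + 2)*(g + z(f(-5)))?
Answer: -5426041/1629 ≈ -3330.9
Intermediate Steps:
z(R) = 2*R (z(R) = 2*R + 0 = 2*R)
F(I, g) = (2 + I)*(4 + g) (F(I, g) = (I + 2)*(g + 2*2) = (2 + I)*(g + 4) = (2 + I)*(4 + g))
u = 202597/68418 (u = -486/(-543) + 781/(8 + 2*10 + 4*25 + 25*10) = -486*(-1/543) + 781/(8 + 20 + 100 + 250) = 162/181 + 781/378 = 202597/68418 ≈ 2.9612)
u*(-672) - 1341 = (202597/68418)*(-672) - 1341 = -3241552/1629 - 1341 = -5426041/1629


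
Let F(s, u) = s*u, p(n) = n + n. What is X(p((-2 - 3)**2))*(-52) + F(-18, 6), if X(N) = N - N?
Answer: -108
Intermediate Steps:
p(n) = 2*n
X(N) = 0
X(p((-2 - 3)**2))*(-52) + F(-18, 6) = 0*(-52) - 18*6 = 0 - 108 = -108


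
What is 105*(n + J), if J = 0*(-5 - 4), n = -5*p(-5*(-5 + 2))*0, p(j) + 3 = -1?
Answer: 0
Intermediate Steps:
p(j) = -4 (p(j) = -3 - 1 = -4)
n = 0 (n = -5*(-4)*0 = 20*0 = 0)
J = 0 (J = 0*(-9) = 0)
105*(n + J) = 105*(0 + 0) = 105*0 = 0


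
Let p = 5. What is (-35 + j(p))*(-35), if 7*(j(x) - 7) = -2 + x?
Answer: 965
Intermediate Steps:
j(x) = 47/7 + x/7 (j(x) = 7 + (-2 + x)/7 = 7 + (-2/7 + x/7) = 47/7 + x/7)
(-35 + j(p))*(-35) = (-35 + (47/7 + (⅐)*5))*(-35) = (-35 + (47/7 + 5/7))*(-35) = (-35 + 52/7)*(-35) = -193/7*(-35) = 965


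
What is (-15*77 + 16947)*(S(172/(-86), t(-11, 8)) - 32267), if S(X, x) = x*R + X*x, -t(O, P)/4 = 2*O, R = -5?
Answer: -519288336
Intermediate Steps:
t(O, P) = -8*O
S(X, x) = -5*x + X*x (S(X, x) = x*(-5) + X*x = -5*x + X*x)
(-15*77 + 16947)*(S(172/(-86), t(-11, 8)) - 32267) = (-15*77 + 16947)*((-8*(-11))*(-5 + 172/(-86)) - 32267) = (-1155 + 16947)*(88*(-5 + 172*(-1/86)) - 32267) = 15792*(88*(-5 - 2) - 32267) = 15792*(88*(-7) - 32267) = 15792*(-616 - 32267) = 15792*(-32883) = -519288336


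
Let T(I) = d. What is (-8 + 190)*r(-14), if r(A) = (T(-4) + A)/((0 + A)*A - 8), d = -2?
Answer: -728/47 ≈ -15.489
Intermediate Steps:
T(I) = -2
r(A) = (-2 + A)/(-8 + A²) (r(A) = (-2 + A)/((0 + A)*A - 8) = (-2 + A)/(A*A - 8) = (-2 + A)/(A² - 8) = (-2 + A)/(-8 + A²))
(-8 + 190)*r(-14) = (-8 + 190)*((-2 - 14)/(-8 + (-14)²)) = 182*(-16/(-8 + 196)) = 182*(-16/188) = 182*((1/188)*(-16)) = 182*(-4/47) = -728/47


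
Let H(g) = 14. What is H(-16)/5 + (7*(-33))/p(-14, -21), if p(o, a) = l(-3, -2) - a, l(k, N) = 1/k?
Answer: -2597/310 ≈ -8.3774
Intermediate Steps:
p(o, a) = -⅓ - a (p(o, a) = 1/(-3) - a = -⅓ - a)
H(-16)/5 + (7*(-33))/p(-14, -21) = 14/5 + (7*(-33))/(-⅓ - 1*(-21)) = 14*(⅕) - 231/(-⅓ + 21) = 14/5 - 231/62/3 = 14/5 - 231*3/62 = 14/5 - 693/62 = -2597/310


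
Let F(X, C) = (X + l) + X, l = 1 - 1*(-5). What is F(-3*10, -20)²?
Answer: 2916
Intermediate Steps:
l = 6 (l = 1 + 5 = 6)
F(X, C) = 6 + 2*X (F(X, C) = (X + 6) + X = (6 + X) + X = 6 + 2*X)
F(-3*10, -20)² = (6 + 2*(-3*10))² = (6 + 2*(-30))² = (6 - 60)² = (-54)² = 2916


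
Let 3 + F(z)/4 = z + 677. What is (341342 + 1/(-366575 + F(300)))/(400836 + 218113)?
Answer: 123797575217/224479804371 ≈ 0.55149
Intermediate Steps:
F(z) = 2696 + 4*z (F(z) = -12 + 4*(z + 677) = -12 + 4*(677 + z) = -12 + (2708 + 4*z) = 2696 + 4*z)
(341342 + 1/(-366575 + F(300)))/(400836 + 218113) = (341342 + 1/(-366575 + (2696 + 4*300)))/(400836 + 218113) = (341342 + 1/(-366575 + (2696 + 1200)))/618949 = (341342 + 1/(-366575 + 3896))*(1/618949) = (341342 + 1/(-362679))*(1/618949) = (341342 - 1/362679)*(1/618949) = (123797575217/362679)*(1/618949) = 123797575217/224479804371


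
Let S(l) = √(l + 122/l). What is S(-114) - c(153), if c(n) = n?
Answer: -153 + I*√373863/57 ≈ -153.0 + 10.727*I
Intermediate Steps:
S(-114) - c(153) = √(-114 + 122/(-114)) - 1*153 = √(-114 + 122*(-1/114)) - 153 = √(-114 - 61/57) - 153 = √(-6559/57) - 153 = I*√373863/57 - 153 = -153 + I*√373863/57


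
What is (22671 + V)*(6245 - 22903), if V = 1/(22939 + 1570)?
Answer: -9255910089320/24509 ≈ -3.7765e+8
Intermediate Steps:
V = 1/24509 ≈ 4.0801e-5
(22671 + V)*(6245 - 22903) = (22671 + 1/24509)*(6245 - 22903) = (555643540/24509)*(-16658) = -9255910089320/24509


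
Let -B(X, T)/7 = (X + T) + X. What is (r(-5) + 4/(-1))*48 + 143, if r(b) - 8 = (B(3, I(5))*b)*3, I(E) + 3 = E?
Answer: 40655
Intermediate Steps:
I(E) = -3 + E
B(X, T) = -14*X - 7*T (B(X, T) = -7*((X + T) + X) = -7*((T + X) + X) = -7*(T + 2*X) = -14*X - 7*T)
r(b) = 8 - 168*b (r(b) = 8 + ((-14*3 - 7*(-3 + 5))*b)*3 = 8 + ((-42 - 7*2)*b)*3 = 8 + ((-42 - 14)*b)*3 = 8 - 56*b*3 = 8 - 168*b)
(r(-5) + 4/(-1))*48 + 143 = ((8 - 168*(-5)) + 4/(-1))*48 + 143 = ((8 + 840) - 1*4)*48 + 143 = (848 - 4)*48 + 143 = 844*48 + 143 = 40512 + 143 = 40655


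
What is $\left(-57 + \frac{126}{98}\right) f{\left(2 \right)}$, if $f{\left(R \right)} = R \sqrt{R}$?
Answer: $- \frac{780 \sqrt{2}}{7} \approx -157.58$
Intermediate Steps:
$f{\left(R \right)} = R^{\frac{3}{2}}$
$\left(-57 + \frac{126}{98}\right) f{\left(2 \right)} = \left(-57 + \frac{126}{98}\right) 2^{\frac{3}{2}} = \left(-57 + 126 \cdot \frac{1}{98}\right) 2 \sqrt{2} = \left(-57 + \frac{9}{7}\right) 2 \sqrt{2} = - \frac{390 \cdot 2 \sqrt{2}}{7} = - \frac{780 \sqrt{2}}{7}$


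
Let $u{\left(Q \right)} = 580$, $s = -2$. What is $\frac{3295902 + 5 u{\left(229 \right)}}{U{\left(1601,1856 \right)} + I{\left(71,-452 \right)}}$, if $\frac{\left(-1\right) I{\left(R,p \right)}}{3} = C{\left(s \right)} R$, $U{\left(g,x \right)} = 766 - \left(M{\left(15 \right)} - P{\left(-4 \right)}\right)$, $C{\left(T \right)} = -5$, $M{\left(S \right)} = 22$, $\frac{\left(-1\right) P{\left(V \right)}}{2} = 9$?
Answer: $\frac{3298802}{1791} \approx 1841.9$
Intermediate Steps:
$P{\left(V \right)} = -18$ ($P{\left(V \right)} = \left(-2\right) 9 = -18$)
$U{\left(g,x \right)} = 726$ ($U{\left(g,x \right)} = 766 - \left(22 - -18\right) = 766 - \left(22 + 18\right) = 766 - 40 = 726$)
$I{\left(R,p \right)} = 15 R$ ($I{\left(R,p \right)} = - 3 \left(- 5 R\right) = 15 R$)
$\frac{3295902 + 5 u{\left(229 \right)}}{U{\left(1601,1856 \right)} + I{\left(71,-452 \right)}} = \frac{3295902 + 5 \cdot 580}{726 + 15 \cdot 71} = \frac{3295902 + 2900}{726 + 1065} = \frac{3298802}{1791}$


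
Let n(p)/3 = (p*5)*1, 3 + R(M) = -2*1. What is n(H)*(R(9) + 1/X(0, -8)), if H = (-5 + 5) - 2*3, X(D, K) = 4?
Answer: 855/2 ≈ 427.50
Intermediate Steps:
R(M) = -5 (R(M) = -3 - 2*1 = -3 - 2 = -5)
H = -6 (H = 0 - 6 = -6)
n(p) = 15*p (n(p) = 3*((p*5)*1) = 3*((5*p)*1) = 3*(5*p) = 15*p)
n(H)*(R(9) + 1/X(0, -8)) = (15*(-6))*(-5 + 1/4) = -90*(-5 + 1/4) = -90*(-19/4) = 855/2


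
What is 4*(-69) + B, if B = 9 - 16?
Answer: -283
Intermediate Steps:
B = -7
4*(-69) + B = 4*(-69) - 7 = -276 - 7 = -283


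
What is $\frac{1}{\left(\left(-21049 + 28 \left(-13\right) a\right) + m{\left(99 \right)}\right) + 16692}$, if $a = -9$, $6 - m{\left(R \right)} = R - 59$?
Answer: $- \frac{1}{1115} \approx -0.00089686$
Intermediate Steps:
$m{\left(R \right)} = 65 - R$ ($m{\left(R \right)} = 6 - \left(R - 59\right) = 6 - \left(-59 + R\right) = 65 - R$)
$\frac{1}{\left(\left(-21049 + 28 \left(-13\right) a\right) + m{\left(99 \right)}\right) + 16692} = \frac{1}{\left(\left(-21049 + 28 \left(-13\right) \left(-9\right)\right) + \left(65 - 99\right)\right) + 16692} = \frac{1}{\left(\left(-21049 - -3276\right) + \left(65 - 99\right)\right) + 16692} = \frac{1}{\left(\left(-21049 + 3276\right) - 34\right) + 16692} = \frac{1}{\left(-17773 - 34\right) + 16692} = \frac{1}{-17807 + 16692} = \frac{1}{-1115} = - \frac{1}{1115}$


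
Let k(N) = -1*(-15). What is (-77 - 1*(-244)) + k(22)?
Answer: 182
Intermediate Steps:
k(N) = 15
(-77 - 1*(-244)) + k(22) = (-77 - 1*(-244)) + 15 = (-77 + 244) + 15 = 167 + 15 = 182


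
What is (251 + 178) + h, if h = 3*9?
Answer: 456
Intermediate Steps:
h = 27
(251 + 178) + h = (251 + 178) + 27 = 429 + 27 = 456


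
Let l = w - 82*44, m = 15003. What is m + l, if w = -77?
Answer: 11318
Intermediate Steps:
l = -3685 (l = -77 - 82*44 = -77 - 3608 = -3685)
m + l = 15003 - 3685 = 11318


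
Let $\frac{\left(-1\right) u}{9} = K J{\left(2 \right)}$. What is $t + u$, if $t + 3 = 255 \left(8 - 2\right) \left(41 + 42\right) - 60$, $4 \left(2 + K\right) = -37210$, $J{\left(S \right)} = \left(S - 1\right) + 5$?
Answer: $629370$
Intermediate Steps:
$J{\left(S \right)} = 4 + S$ ($J{\left(S \right)} = \left(-1 + S\right) + 5 = 4 + S$)
$K = - \frac{18609}{2}$ ($K = -2 + \frac{1}{4} \left(-37210\right) = -2 - \frac{18605}{2} = - \frac{18609}{2} \approx -9304.5$)
$u = 502443$ ($u = - 9 \left(- \frac{18609 \left(4 + 2\right)}{2}\right) = - 9 \left(\left(- \frac{18609}{2}\right) 6\right) = \left(-9\right) \left(-55827\right) = 502443$)
$t = 126927$ ($t = -3 - \left(60 - 255 \left(8 - 2\right) \left(41 + 42\right)\right) = -3 - \left(60 - 255 \cdot 6 \cdot 83\right) = -3 + \left(255 \cdot 498 - 60\right) = -3 + \left(126990 - 60\right) = -3 + 126930 = 126927$)
$t + u = 126927 + 502443 = 629370$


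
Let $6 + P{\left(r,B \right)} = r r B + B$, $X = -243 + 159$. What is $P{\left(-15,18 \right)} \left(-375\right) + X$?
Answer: $-1523334$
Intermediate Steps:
$X = -84$
$P{\left(r,B \right)} = -6 + B + B r^{2}$ ($P{\left(r,B \right)} = -6 + \left(r r B + B\right) = -6 + \left(r^{2} B + B\right) = -6 + \left(B r^{2} + B\right) = -6 + \left(B + B r^{2}\right) = -6 + B + B r^{2}$)
$P{\left(-15,18 \right)} \left(-375\right) + X = \left(-6 + 18 + 18 \left(-15\right)^{2}\right) \left(-375\right) - 84 = \left(-6 + 18 + 18 \cdot 225\right) \left(-375\right) - 84 = \left(-6 + 18 + 4050\right) \left(-375\right) - 84 = 4062 \left(-375\right) - 84 = -1523250 - 84 = -1523334$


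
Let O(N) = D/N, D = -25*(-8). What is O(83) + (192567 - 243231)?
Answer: -4204912/83 ≈ -50662.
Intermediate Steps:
D = 200
O(N) = 200/N
O(83) + (192567 - 243231) = 200/83 + (192567 - 243231) = 200*(1/83) - 50664 = 200/83 - 50664 = -4204912/83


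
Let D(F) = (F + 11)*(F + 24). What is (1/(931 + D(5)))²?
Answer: 1/1946025 ≈ 5.1387e-7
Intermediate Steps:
D(F) = (11 + F)*(24 + F)
(1/(931 + D(5)))² = (1/(931 + (264 + 5² + 35*5)))² = (1/(931 + (264 + 25 + 175)))² = (1/(931 + 464))² = (1/1395)² = 1/1946025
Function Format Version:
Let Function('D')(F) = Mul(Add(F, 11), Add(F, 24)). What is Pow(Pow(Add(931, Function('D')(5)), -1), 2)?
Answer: Rational(1, 1946025) ≈ 5.1387e-7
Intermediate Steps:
Function('D')(F) = Mul(Add(11, F), Add(24, F))
Pow(Pow(Add(931, Function('D')(5)), -1), 2) = Pow(Pow(Add(931, Add(264, Pow(5, 2), Mul(35, 5))), -1), 2) = Pow(Pow(Add(931, Add(264, 25, 175)), -1), 2) = Pow(Pow(Add(931, 464), -1), 2) = Pow(Pow(1395, -1), 2) = Pow(Rational(1, 1395), 2) = Rational(1, 1946025)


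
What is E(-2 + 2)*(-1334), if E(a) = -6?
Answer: 8004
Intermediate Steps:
E(-2 + 2)*(-1334) = -6*(-1334) = 8004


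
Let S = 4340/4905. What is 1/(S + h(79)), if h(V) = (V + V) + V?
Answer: 981/233365 ≈ 0.0042037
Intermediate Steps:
h(V) = 3*V (h(V) = 2*V + V = 3*V)
S = 868/981 (S = 4340*(1/4905) = 868/981 ≈ 0.88481)
1/(S + h(79)) = 1/(868/981 + 3*79) = 1/(868/981 + 237) = 1/(233365/981) = 981/233365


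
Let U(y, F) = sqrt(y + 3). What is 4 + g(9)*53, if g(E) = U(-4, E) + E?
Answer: 481 + 53*I ≈ 481.0 + 53.0*I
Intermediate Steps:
U(y, F) = sqrt(3 + y)
g(E) = I + E (g(E) = sqrt(3 - 4) + E = sqrt(-1) + E = I + E)
4 + g(9)*53 = 4 + (I + 9)*53 = 4 + (9 + I)*53 = 4 + (477 + 53*I) = 481 + 53*I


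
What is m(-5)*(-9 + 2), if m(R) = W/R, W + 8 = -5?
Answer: -91/5 ≈ -18.200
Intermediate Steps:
W = -13 (W = -8 - 5 = -13)
m(R) = -13/R
m(-5)*(-9 + 2) = (-13/(-5))*(-9 + 2) = -13*(-1/5)*(-7) = (13/5)*(-7) = -91/5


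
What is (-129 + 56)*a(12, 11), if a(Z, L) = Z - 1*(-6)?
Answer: -1314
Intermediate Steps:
a(Z, L) = 6 + Z (a(Z, L) = Z + 6 = 6 + Z)
(-129 + 56)*a(12, 11) = (-129 + 56)*(6 + 12) = -73*18 = -1314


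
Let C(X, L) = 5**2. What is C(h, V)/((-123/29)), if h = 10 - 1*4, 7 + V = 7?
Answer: -725/123 ≈ -5.8943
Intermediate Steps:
V = 0 (V = -7 + 7 = 0)
h = 6 (h = 10 - 4 = 6)
C(X, L) = 25
C(h, V)/((-123/29)) = 25/((-123/29)) = 25/((-123*1/29)) = 25/(-123/29) = 25*(-29/123) = -725/123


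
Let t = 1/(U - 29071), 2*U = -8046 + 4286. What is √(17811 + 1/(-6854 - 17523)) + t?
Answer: -1/30951 + √10583975291242/24377 ≈ 133.46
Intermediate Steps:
U = -1880 (U = (-8046 + 4286)/2 = (½)*(-3760) = -1880)
t = -1/30951 (t = 1/(-1880 - 29071) = 1/(-30951) = -1/30951 ≈ -3.2309e-5)
√(17811 + 1/(-6854 - 17523)) + t = √(17811 + 1/(-6854 - 17523)) - 1/30951 = √(17811 + 1/(-24377)) - 1/30951 = √(17811 - 1/24377) - 1/30951 = √(434178746/24377) - 1/30951 = √10583975291242/24377 - 1/30951 = -1/30951 + √10583975291242/24377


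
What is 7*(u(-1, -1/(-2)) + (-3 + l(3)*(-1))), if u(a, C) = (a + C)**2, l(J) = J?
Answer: -161/4 ≈ -40.250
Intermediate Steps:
u(a, C) = (C + a)**2
7*(u(-1, -1/(-2)) + (-3 + l(3)*(-1))) = 7*((-1/(-2) - 1)**2 + (-3 + 3*(-1))) = 7*((-1*(-1/2) - 1)**2 + (-3 - 3)) = 7*((1/2 - 1)**2 - 6) = 7*((-1/2)**2 - 6) = 7*(1/4 - 6) = 7*(-23/4) = -161/4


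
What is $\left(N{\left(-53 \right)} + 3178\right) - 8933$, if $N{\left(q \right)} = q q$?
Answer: $-2946$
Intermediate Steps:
$N{\left(q \right)} = q^{2}$
$\left(N{\left(-53 \right)} + 3178\right) - 8933 = \left(\left(-53\right)^{2} + 3178\right) - 8933 = \left(2809 + 3178\right) - 8933 = 5987 - 8933 = -2946$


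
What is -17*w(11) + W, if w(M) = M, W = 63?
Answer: -124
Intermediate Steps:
-17*w(11) + W = -17*11 + 63 = -187 + 63 = -124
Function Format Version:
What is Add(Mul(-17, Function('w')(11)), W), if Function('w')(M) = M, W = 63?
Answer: -124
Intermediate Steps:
Add(Mul(-17, Function('w')(11)), W) = Add(Mul(-17, 11), 63) = Add(-187, 63) = -124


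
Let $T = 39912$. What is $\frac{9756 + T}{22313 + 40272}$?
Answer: $\frac{49668}{62585} \approx 0.79361$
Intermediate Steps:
$\frac{9756 + T}{22313 + 40272} = \frac{9756 + 39912}{22313 + 40272} = \frac{49668}{62585}$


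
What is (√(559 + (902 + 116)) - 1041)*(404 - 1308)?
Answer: 941064 - 904*√1577 ≈ 9.0517e+5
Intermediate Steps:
(√(559 + (902 + 116)) - 1041)*(404 - 1308) = (√(559 + 1018) - 1041)*(-904) = (√1577 - 1041)*(-904) = (-1041 + √1577)*(-904) = 941064 - 904*√1577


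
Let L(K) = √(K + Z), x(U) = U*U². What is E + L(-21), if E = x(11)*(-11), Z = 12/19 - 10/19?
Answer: -14641 + I*√7543/19 ≈ -14641.0 + 4.5711*I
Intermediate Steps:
x(U) = U³
Z = 2/19 (Z = 12*(1/19) - 10*1/19 = 12/19 - 10/19 = 2/19 ≈ 0.10526)
E = -14641 (E = 11³*(-11) = 1331*(-11) = -14641)
L(K) = √(2/19 + K) (L(K) = √(K + 2/19) = √(2/19 + K))
E + L(-21) = -14641 + √(38 + 361*(-21))/19 = -14641 + √(38 - 7581)/19 = -14641 + √(-7543)/19 = -14641 + (I*√7543)/19 = -14641 + I*√7543/19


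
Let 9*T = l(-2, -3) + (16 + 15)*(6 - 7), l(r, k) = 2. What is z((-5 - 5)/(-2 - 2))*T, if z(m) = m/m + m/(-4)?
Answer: -29/24 ≈ -1.2083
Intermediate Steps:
z(m) = 1 - m/4 (z(m) = 1 + m*(-¼) = 1 - m/4)
T = -29/9 (T = (2 + (16 + 15)*(6 - 7))/9 = (2 + 31*(-1))/9 = (2 - 31)/9 = (⅑)*(-29) = -29/9 ≈ -3.2222)
z((-5 - 5)/(-2 - 2))*T = (1 - (-5 - 5)/(4*(-2 - 2)))*(-29/9) = (1 - (-5)/(2*(-4)))*(-29/9) = (1 - (-5)*(-1)/(2*4))*(-29/9) = (1 - ¼*5/2)*(-29/9) = (1 - 5/8)*(-29/9) = (3/8)*(-29/9) = -29/24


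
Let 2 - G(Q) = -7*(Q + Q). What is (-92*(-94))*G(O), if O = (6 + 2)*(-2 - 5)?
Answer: -6762736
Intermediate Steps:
O = -56 (O = 8*(-7) = -56)
G(Q) = 2 + 14*Q (G(Q) = 2 - (-7)*(Q + Q) = 2 - (-7)*2*Q = 2 - (-14)*Q = 2 + 14*Q)
(-92*(-94))*G(O) = (-92*(-94))*(2 + 14*(-56)) = 8648*(2 - 784) = 8648*(-782) = -6762736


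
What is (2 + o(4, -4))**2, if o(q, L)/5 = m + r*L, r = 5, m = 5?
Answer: 5329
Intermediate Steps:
o(q, L) = 25 + 25*L (o(q, L) = 5*(5 + 5*L) = 25 + 25*L)
(2 + o(4, -4))**2 = (2 + (25 + 25*(-4)))**2 = (2 + (25 - 100))**2 = (2 - 75)**2 = (-73)**2 = 5329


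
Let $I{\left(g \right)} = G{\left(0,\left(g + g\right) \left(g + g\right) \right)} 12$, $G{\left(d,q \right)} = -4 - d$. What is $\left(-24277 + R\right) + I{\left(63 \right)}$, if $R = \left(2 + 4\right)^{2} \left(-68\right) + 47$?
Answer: $-26726$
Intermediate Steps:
$I{\left(g \right)} = -48$ ($I{\left(g \right)} = \left(-4 - 0\right) 12 = \left(-4 + 0\right) 12 = \left(-4\right) 12 = -48$)
$R = -2401$ ($R = 6^{2} \left(-68\right) + 47 = 36 \left(-68\right) + 47 = -2448 + 47 = -2401$)
$\left(-24277 + R\right) + I{\left(63 \right)} = \left(-24277 - 2401\right) - 48 = -26678 - 48 = -26726$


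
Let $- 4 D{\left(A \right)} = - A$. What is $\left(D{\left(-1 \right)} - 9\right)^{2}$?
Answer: $\frac{1369}{16} \approx 85.563$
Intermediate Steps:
$D{\left(A \right)} = \frac{A}{4}$ ($D{\left(A \right)} = - \frac{\left(-1\right) A}{4} = \frac{A}{4}$)
$\left(D{\left(-1 \right)} - 9\right)^{2} = \left(\frac{1}{4} \left(-1\right) - 9\right)^{2} = \left(- \frac{1}{4} - 9\right)^{2} = \left(- \frac{37}{4}\right)^{2} = \frac{1369}{16}$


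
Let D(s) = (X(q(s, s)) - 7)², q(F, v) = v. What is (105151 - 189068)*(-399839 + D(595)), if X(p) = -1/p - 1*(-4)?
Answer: 11878435588625143/354025 ≈ 3.3553e+10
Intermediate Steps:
X(p) = 4 - 1/p (X(p) = -1/p + 4 = 4 - 1/p)
D(s) = (-3 - 1/s)² (D(s) = ((4 - 1/s) - 7)² = (-3 - 1/s)²)
(105151 - 189068)*(-399839 + D(595)) = (105151 - 189068)*(-399839 + (1 + 3*595)²/595²) = -83917*(-399839 + (1 + 1785)²/354025) = -83917*(-399839 + (1/354025)*1786²) = -83917*(-399839 + (1/354025)*3189796) = -83917*(-399839 + 3189796/354025) = -83917*(-141549812179/354025) = 11878435588625143/354025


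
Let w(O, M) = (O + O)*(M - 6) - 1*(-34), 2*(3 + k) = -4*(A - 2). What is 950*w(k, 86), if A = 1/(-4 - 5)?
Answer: 1962700/9 ≈ 2.1808e+5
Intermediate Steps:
A = -⅑ (A = 1/(-9) = -⅑ ≈ -0.11111)
k = 11/9 (k = -3 + (-4*(-⅑ - 2))/2 = -3 + (-4*(-19/9))/2 = -3 + (½)*(76/9) = -3 + 38/9 = 11/9 ≈ 1.2222)
w(O, M) = 34 + 2*O*(-6 + M) (w(O, M) = (2*O)*(-6 + M) + 34 = 2*O*(-6 + M) + 34 = 34 + 2*O*(-6 + M))
950*w(k, 86) = 950*(34 - 12*11/9 + 2*86*(11/9)) = 950*(34 - 44/3 + 1892/9) = 950*(2066/9) = 1962700/9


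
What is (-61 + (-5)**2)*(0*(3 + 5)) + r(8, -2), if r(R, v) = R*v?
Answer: -16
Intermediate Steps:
(-61 + (-5)**2)*(0*(3 + 5)) + r(8, -2) = (-61 + (-5)**2)*(0*(3 + 5)) + 8*(-2) = (-61 + 25)*(0*8) - 16 = -36*0 - 16 = 0 - 16 = -16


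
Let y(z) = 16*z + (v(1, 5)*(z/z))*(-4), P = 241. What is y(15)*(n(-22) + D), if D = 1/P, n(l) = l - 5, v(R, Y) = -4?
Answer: -1665536/241 ≈ -6910.9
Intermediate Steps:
n(l) = -5 + l
y(z) = 16 + 16*z (y(z) = 16*z - 4*z/z*(-4) = 16*z - 4*1*(-4) = 16*z - 4*(-4) = 16*z + 16 = 16 + 16*z)
D = 1/241 ≈ 0.0041494
y(15)*(n(-22) + D) = (16 + 16*15)*((-5 - 22) + 1/241) = (16 + 240)*(-27 + 1/241) = 256*(-6506/241) = -1665536/241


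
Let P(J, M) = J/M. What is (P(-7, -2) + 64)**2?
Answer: 18225/4 ≈ 4556.3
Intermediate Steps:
(P(-7, -2) + 64)**2 = (-7/(-2) + 64)**2 = (-7*(-1/2) + 64)**2 = (7/2 + 64)**2 = (135/2)**2 = 18225/4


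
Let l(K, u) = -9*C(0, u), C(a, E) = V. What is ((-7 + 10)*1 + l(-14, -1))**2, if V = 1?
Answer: 36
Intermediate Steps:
C(a, E) = 1
l(K, u) = -9 (l(K, u) = -9*1 = -9)
((-7 + 10)*1 + l(-14, -1))**2 = ((-7 + 10)*1 - 9)**2 = (3*1 - 9)**2 = (3 - 9)**2 = (-6)**2 = 36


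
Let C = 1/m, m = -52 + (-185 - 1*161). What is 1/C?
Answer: -398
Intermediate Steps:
m = -398 (m = -52 + (-185 - 161) = -52 - 346 = -398)
C = -1/398 (C = 1/(-398) = -1/398 ≈ -0.0025126)
1/C = 1/(-1/398) = -398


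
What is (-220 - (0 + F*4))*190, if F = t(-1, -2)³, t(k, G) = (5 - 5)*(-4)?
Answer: -41800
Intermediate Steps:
t(k, G) = 0 (t(k, G) = 0*(-4) = 0)
F = 0 (F = 0³ = 0)
(-220 - (0 + F*4))*190 = (-220 - (0 + 0*4))*190 = (-220 - (0 + 0))*190 = (-220 - 1*0)*190 = (-220 + 0)*190 = -220*190 = -41800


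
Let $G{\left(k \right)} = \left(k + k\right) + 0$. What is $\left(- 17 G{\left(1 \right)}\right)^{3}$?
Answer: $-39304$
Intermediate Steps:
$G{\left(k \right)} = 2 k$ ($G{\left(k \right)} = 2 k + 0 = 2 k$)
$\left(- 17 G{\left(1 \right)}\right)^{3} = \left(- 17 \cdot 2 \cdot 1\right)^{3} = \left(\left(-17\right) 2\right)^{3} = \left(-34\right)^{3} = -39304$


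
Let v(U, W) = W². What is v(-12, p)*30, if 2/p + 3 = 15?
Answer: ⅚ ≈ 0.83333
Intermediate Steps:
p = ⅙ (p = 2/(-3 + 15) = 2/12 = 2*(1/12) = ⅙ ≈ 0.16667)
v(-12, p)*30 = (⅙)²*30 = (1/36)*30 = ⅚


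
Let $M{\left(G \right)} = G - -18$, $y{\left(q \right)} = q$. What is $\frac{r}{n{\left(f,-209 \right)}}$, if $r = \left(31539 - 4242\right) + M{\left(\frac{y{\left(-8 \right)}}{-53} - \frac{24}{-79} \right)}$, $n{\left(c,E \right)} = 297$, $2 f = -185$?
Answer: $\frac{114369809}{1243539} \approx 91.971$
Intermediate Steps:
$f = - \frac{185}{2}$ ($f = \frac{1}{2} \left(-185\right) = - \frac{185}{2} \approx -92.5$)
$M{\left(G \right)} = 18 + G$ ($M{\left(G \right)} = G + 18 = 18 + G$)
$r = \frac{114369809}{4187}$ ($r = \left(31539 - 4242\right) + \left(18 - \left(- \frac{24}{79} - \frac{8}{53}\right)\right) = 27297 + \left(18 - - \frac{1904}{4187}\right) = 27297 + \left(18 + \left(\frac{8}{53} + \frac{24}{79}\right)\right) = 27297 + \left(18 + \frac{1904}{4187}\right) = 27297 + \frac{77270}{4187} = \frac{114369809}{4187} \approx 27315.0$)
$\frac{r}{n{\left(f,-209 \right)}} = \frac{114369809}{4187 \cdot 297} = \frac{114369809}{4187} \cdot \frac{1}{297} = \frac{114369809}{1243539}$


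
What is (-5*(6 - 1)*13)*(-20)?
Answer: 6500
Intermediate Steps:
(-5*(6 - 1)*13)*(-20) = (-5*5*13)*(-20) = -25*13*(-20) = -325*(-20) = 6500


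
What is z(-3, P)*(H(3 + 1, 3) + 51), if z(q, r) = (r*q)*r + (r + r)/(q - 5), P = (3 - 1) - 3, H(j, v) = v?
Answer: -297/2 ≈ -148.50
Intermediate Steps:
P = -1 (P = 2 - 3 = -1)
z(q, r) = q*r² + 2*r/(-5 + q) (z(q, r) = (q*r)*r + (2*r)/(-5 + q) = q*r² + 2*r/(-5 + q))
z(-3, P)*(H(3 + 1, 3) + 51) = (-(2 - 1*(-3)² - 5*(-3)*(-1))/(-5 - 3))*(3 + 51) = -1*(2 - 1*9 - 15)/(-8)*54 = -1*(-⅛)*(2 - 9 - 15)*54 = -1*(-⅛)*(-22)*54 = -11/4*54 = -297/2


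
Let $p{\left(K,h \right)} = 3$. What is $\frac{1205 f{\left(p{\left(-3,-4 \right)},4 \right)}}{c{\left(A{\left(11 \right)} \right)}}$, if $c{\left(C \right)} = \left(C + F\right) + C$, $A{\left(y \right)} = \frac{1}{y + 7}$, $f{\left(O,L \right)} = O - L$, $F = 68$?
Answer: $- \frac{10845}{613} \approx -17.692$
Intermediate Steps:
$A{\left(y \right)} = \frac{1}{7 + y}$
$c{\left(C \right)} = 68 + 2 C$ ($c{\left(C \right)} = \left(C + 68\right) + C = \left(68 + C\right) + C = 68 + 2 C$)
$\frac{1205 f{\left(p{\left(-3,-4 \right)},4 \right)}}{c{\left(A{\left(11 \right)} \right)}} = \frac{1205 \left(3 - 4\right)}{68 + \frac{2}{7 + 11}} = \frac{1205 \left(3 - 4\right)}{68 + \frac{2}{18}} = \frac{1205 \left(-1\right)}{68 + 2 \cdot \frac{1}{18}} = - \frac{1205}{68 + \frac{1}{9}} = - \frac{1205}{\frac{613}{9}} = \left(-1205\right) \frac{9}{613} = - \frac{10845}{613}$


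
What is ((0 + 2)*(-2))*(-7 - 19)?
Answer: 104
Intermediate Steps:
((0 + 2)*(-2))*(-7 - 19) = (2*(-2))*(-26) = -4*(-26) = 104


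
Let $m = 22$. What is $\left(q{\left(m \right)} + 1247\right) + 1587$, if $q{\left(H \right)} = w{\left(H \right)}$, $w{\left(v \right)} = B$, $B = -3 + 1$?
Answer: $2832$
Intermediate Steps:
$B = -2$
$w{\left(v \right)} = -2$
$q{\left(H \right)} = -2$
$\left(q{\left(m \right)} + 1247\right) + 1587 = \left(-2 + 1247\right) + 1587 = 1245 + 1587 = 2832$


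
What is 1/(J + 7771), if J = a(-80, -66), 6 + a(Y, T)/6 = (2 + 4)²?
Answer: 1/7951 ≈ 0.00012577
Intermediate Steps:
a(Y, T) = 180 (a(Y, T) = -36 + 6*(2 + 4)² = -36 + 6*6² = -36 + 6*36 = -36 + 216 = 180)
J = 180
1/(J + 7771) = 1/(180 + 7771) = 1/7951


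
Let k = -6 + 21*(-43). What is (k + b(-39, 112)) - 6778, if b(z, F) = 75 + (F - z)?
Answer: -7461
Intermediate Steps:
b(z, F) = 75 + F - z
k = -909 (k = -6 - 903 = -909)
(k + b(-39, 112)) - 6778 = (-909 + (75 + 112 - 1*(-39))) - 6778 = (-909 + (75 + 112 + 39)) - 6778 = (-909 + 226) - 6778 = -683 - 6778 = -7461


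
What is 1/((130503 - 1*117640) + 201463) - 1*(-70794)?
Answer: 15172994845/214326 ≈ 70794.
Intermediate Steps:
1/((130503 - 1*117640) + 201463) - 1*(-70794) = 1/((130503 - 117640) + 201463) + 70794 = 1/(12863 + 201463) + 70794 = 1/214326 + 70794 = 15172994845/214326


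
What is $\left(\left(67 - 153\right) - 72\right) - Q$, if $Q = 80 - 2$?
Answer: $-236$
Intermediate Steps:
$Q = 78$ ($Q = 80 - 2 = 78$)
$\left(\left(67 - 153\right) - 72\right) - Q = \left(\left(67 - 153\right) - 72\right) - 78 = \left(-86 - 72\right) - 78 = -158 - 78 = -236$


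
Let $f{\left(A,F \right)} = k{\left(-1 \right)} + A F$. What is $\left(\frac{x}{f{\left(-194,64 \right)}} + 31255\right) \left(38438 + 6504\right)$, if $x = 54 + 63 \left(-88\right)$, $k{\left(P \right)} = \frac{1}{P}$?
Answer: $\frac{5813979131050}{4139} \approx 1.4047 \cdot 10^{9}$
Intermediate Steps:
$f{\left(A,F \right)} = -1 + A F$ ($f{\left(A,F \right)} = \frac{1}{-1} + A F = -1 + A F$)
$x = -5490$ ($x = 54 - 5544 = -5490$)
$\left(\frac{x}{f{\left(-194,64 \right)}} + 31255\right) \left(38438 + 6504\right) = \left(- \frac{5490}{-1 - 12416} + 31255\right) \left(38438 + 6504\right) = \left(- \frac{5490}{-1 - 12416} + 31255\right) 44942 = \left(- \frac{5490}{-12417} + 31255\right) 44942 = \left(\left(-5490\right) \left(- \frac{1}{12417}\right) + 31255\right) 44942 = \left(\frac{1830}{4139} + 31255\right) 44942 = \frac{129366275}{4139} \cdot 44942 = \frac{5813979131050}{4139}$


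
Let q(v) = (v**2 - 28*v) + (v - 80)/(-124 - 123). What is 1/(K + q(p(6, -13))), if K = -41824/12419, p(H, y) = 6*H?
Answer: 3067493/873653892 ≈ 0.0035111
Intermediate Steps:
q(v) = 80/247 + v**2 - 6917*v/247 (q(v) = (v**2 - 28*v) + (-80 + v)/(-247) = (v**2 - 28*v) + (-80 + v)*(-1/247) = (v**2 - 28*v) + (80/247 - v/247) = 80/247 + v**2 - 6917*v/247)
K = -41824/12419 (K = -41824*1/12419 = -41824/12419 ≈ -3.3677)
1/(K + q(p(6, -13))) = 1/(-41824/12419 + (80/247 + (6*6)**2 - 41502*6/247)) = 1/(-41824/12419 + (80/247 + 36**2 - 6917/247*36)) = 1/(-41824/12419 + (80/247 + 1296 - 249012/247)) = 1/(-41824/12419 + 71180/247) = 1/(873653892/3067493) = 3067493/873653892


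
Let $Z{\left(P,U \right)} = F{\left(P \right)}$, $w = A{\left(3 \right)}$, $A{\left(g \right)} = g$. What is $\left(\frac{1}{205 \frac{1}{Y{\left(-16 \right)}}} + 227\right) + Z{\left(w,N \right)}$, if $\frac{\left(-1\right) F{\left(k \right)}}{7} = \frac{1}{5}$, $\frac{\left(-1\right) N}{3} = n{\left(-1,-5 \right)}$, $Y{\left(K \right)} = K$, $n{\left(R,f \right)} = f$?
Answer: $\frac{46232}{205} \approx 225.52$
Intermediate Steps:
$N = 15$ ($N = \left(-3\right) \left(-5\right) = 15$)
$w = 3$
$F{\left(k \right)} = - \frac{7}{5}$
$Z{\left(P,U \right)} = - \frac{7}{5}$
$\left(\frac{1}{205 \frac{1}{Y{\left(-16 \right)}}} + 227\right) + Z{\left(w,N \right)} = \left(\frac{1}{205 \frac{1}{-16}} + 227\right) - \frac{7}{5} = \left(\frac{1}{205 \left(- \frac{1}{16}\right)} + 227\right) - \frac{7}{5} = \left(\frac{1}{- \frac{205}{16}} + 227\right) - \frac{7}{5} = \left(- \frac{16}{205} + 227\right) - \frac{7}{5} = \frac{46519}{205} - \frac{7}{5} = \frac{46232}{205}$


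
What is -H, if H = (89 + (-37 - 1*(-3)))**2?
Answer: -3025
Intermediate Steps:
H = 3025 (H = (89 + (-37 + 3))**2 = (89 - 34)**2 = 55**2 = 3025)
-H = -1*3025 = -3025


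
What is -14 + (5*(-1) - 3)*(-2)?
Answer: 2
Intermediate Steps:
-14 + (5*(-1) - 3)*(-2) = -14 + (-5 - 3)*(-2) = -14 - 8*(-2) = -14 + 16 = 2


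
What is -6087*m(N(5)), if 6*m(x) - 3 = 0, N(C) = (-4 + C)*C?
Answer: -6087/2 ≈ -3043.5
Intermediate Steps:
N(C) = C*(-4 + C)
m(x) = ½ (m(x) = ½ + (⅙)*0 = ½ + 0 = ½)
-6087*m(N(5)) = -6087*½ = -6087/2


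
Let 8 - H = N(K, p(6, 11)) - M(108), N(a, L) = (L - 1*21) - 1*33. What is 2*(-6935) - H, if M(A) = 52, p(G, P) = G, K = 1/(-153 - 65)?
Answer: -13978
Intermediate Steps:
K = -1/218 (K = 1/(-218) = -1/218 ≈ -0.0045872)
N(a, L) = -54 + L (N(a, L) = (L - 21) - 33 = (-21 + L) - 33 = -54 + L)
H = 108 (H = 8 - ((-54 + 6) - 1*52) = 8 - (-48 - 52) = 8 - 1*(-100) = 8 + 100 = 108)
2*(-6935) - H = 2*(-6935) - 1*108 = -13870 - 108 = -13978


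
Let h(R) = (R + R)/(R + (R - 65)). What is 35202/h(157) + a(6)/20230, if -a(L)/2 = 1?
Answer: 44330494478/1588055 ≈ 27915.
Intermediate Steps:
a(L) = -2 (a(L) = -2*1 = -2)
h(R) = 2*R/(-65 + 2*R) (h(R) = (2*R)/(R + (-65 + R)) = (2*R)/(-65 + 2*R) = 2*R/(-65 + 2*R))
35202/h(157) + a(6)/20230 = 35202/((2*157/(-65 + 2*157))) - 2/20230 = 35202/((2*157/(-65 + 314))) - 2*1/20230 = 35202/((2*157/249)) - 1/10115 = 35202/((2*157*(1/249))) - 1/10115 = 35202/(314/249) - 1/10115 = 35202*(249/314) - 1/10115 = 4382649/157 - 1/10115 = 44330494478/1588055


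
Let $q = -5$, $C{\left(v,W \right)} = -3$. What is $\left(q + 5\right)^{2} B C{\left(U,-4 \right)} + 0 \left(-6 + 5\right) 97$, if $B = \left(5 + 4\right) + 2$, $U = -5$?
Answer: $0$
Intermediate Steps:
$B = 11$ ($B = 9 + 2 = 11$)
$\left(q + 5\right)^{2} B C{\left(U,-4 \right)} + 0 \left(-6 + 5\right) 97 = \left(-5 + 5\right)^{2} \cdot 11 \left(-3\right) + 0 \left(-6 + 5\right) 97 = 0^{2} \cdot 11 \left(-3\right) + 0 \left(-1\right) 97 = 0 \cdot 11 \left(-3\right) + 0 \cdot 97 = 0 \left(-3\right) + 0 = 0 + 0 = 0$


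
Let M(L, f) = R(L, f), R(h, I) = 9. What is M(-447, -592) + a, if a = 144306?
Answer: 144315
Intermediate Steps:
M(L, f) = 9
M(-447, -592) + a = 9 + 144306 = 144315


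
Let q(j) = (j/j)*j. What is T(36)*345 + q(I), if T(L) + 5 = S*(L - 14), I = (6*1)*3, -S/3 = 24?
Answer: -548187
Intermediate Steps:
S = -72 (S = -3*24 = -72)
I = 18 (I = 6*3 = 18)
T(L) = 1003 - 72*L (T(L) = -5 - 72*(L - 14) = -5 - 72*(-14 + L) = -5 + (1008 - 72*L) = 1003 - 72*L)
q(j) = j (q(j) = 1*j = j)
T(36)*345 + q(I) = (1003 - 72*36)*345 + 18 = (1003 - 2592)*345 + 18 = -1589*345 + 18 = -548205 + 18 = -548187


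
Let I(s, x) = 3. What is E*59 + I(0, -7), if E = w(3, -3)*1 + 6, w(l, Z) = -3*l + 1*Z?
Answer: -351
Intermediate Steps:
w(l, Z) = Z - 3*l (w(l, Z) = -3*l + Z = Z - 3*l)
E = -6 (E = (-3 - 3*3)*1 + 6 = (-3 - 9)*1 + 6 = -12*1 + 6 = -12 + 6 = -6)
E*59 + I(0, -7) = -6*59 + 3 = -354 + 3 = -351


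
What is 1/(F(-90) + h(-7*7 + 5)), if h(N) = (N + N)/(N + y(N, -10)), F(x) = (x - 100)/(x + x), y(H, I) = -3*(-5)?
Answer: 522/2135 ≈ 0.24450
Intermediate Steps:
y(H, I) = 15
F(x) = (-100 + x)/(2*x) (F(x) = (-100 + x)/((2*x)) = (-100 + x)*(1/(2*x)) = (-100 + x)/(2*x))
h(N) = 2*N/(15 + N) (h(N) = (N + N)/(N + 15) = (2*N)/(15 + N) = 2*N/(15 + N))
1/(F(-90) + h(-7*7 + 5)) = 1/((½)*(-100 - 90)/(-90) + 2*(-7*7 + 5)/(15 + (-7*7 + 5))) = 1/((½)*(-1/90)*(-190) + 2*(-49 + 5)/(15 + (-49 + 5))) = 1/(19/18 + 2*(-44)/(15 - 44)) = 1/(19/18 + 2*(-44)/(-29)) = 1/(19/18 + 2*(-44)*(-1/29)) = 1/(19/18 + 88/29) = 1/(2135/522) = 522/2135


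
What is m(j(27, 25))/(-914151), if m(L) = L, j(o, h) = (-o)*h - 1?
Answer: 676/914151 ≈ 0.00073948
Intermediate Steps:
j(o, h) = -1 - h*o (j(o, h) = -h*o - 1 = -1 - h*o)
m(j(27, 25))/(-914151) = (-1 - 1*25*27)/(-914151) = (-1 - 675)*(-1/914151) = -676*(-1/914151) = 676/914151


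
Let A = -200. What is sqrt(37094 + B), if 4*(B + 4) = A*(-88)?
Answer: 3*sqrt(4610) ≈ 203.69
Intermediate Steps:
B = 4396 (B = -4 + (-200*(-88))/4 = -4 + (1/4)*17600 = -4 + 4400 = 4396)
sqrt(37094 + B) = sqrt(37094 + 4396) = sqrt(41490) = 3*sqrt(4610)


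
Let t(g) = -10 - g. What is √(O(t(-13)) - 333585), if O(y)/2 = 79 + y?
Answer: I*√333421 ≈ 577.43*I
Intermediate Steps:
O(y) = 158 + 2*y (O(y) = 2*(79 + y) = 158 + 2*y)
√(O(t(-13)) - 333585) = √((158 + 2*(-10 - 1*(-13))) - 333585) = √((158 + 2*(-10 + 13)) - 333585) = √((158 + 2*3) - 333585) = √((158 + 6) - 333585) = √(164 - 333585) = √(-333421) = I*√333421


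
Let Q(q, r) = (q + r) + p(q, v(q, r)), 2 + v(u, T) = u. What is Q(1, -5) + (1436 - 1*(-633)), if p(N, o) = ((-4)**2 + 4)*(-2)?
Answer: 2025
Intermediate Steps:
v(u, T) = -2 + u
p(N, o) = -40 (p(N, o) = (16 + 4)*(-2) = 20*(-2) = -40)
Q(q, r) = -40 + q + r (Q(q, r) = (q + r) - 40 = -40 + q + r)
Q(1, -5) + (1436 - 1*(-633)) = (-40 + 1 - 5) + (1436 - 1*(-633)) = -44 + (1436 + 633) = -44 + 2069 = 2025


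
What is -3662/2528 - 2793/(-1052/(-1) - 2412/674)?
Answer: -131189563/31899568 ≈ -4.1126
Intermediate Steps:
-3662/2528 - 2793/(-1052/(-1) - 2412/674) = -3662*1/2528 - 2793/(-1052*(-1) - 2412*1/674) = -1831/1264 - 2793/(1052 - 1206/337) = -1831/1264 - 2793/353318/337 = -1831/1264 - 2793*337/353318 = -1831/1264 - 134463/50474 = -131189563/31899568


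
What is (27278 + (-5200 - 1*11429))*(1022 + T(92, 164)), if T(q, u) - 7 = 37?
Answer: 11351834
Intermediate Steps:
T(q, u) = 44 (T(q, u) = 7 + 37 = 44)
(27278 + (-5200 - 1*11429))*(1022 + T(92, 164)) = (27278 + (-5200 - 1*11429))*(1022 + 44) = (27278 + (-5200 - 11429))*1066 = (27278 - 16629)*1066 = 10649*1066 = 11351834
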